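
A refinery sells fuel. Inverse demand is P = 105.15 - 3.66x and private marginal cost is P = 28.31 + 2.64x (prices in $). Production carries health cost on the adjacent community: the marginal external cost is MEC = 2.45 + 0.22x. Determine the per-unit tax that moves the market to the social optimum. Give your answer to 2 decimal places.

tax = $4.96 per unit

Social marginal cost = private MC + MEC = 30.76 + 2.86x.
Set SMC = demand: 30.76 + 2.86x = 105.15 - 3.66x → x* = 11.4095.
The Pigouvian tax equals MEC at x*: 2.45 + 0.22×11.4095 = 4.9601.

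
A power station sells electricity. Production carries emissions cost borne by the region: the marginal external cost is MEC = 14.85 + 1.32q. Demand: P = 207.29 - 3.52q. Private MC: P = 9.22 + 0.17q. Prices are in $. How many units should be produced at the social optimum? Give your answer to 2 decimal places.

q* = 36.57

Social marginal cost = private MC + MEC = 24.07 + 1.49q.
Set SMC = demand: 24.07 + 1.49q = 207.29 - 3.52q → q* = 36.5709.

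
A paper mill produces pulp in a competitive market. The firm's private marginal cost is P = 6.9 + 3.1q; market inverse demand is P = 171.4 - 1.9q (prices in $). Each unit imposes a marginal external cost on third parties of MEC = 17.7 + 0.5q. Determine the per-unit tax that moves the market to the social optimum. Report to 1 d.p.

Social marginal cost = private MC + MEC = 24.6 + 3.6q.
Set SMC = demand: 24.6 + 3.6q = 171.4 - 1.9q → q* = 26.6909.
The Pigouvian tax equals MEC at q*: 17.7 + 0.5×26.6909 = 31.0455.

tax = $31.0 per unit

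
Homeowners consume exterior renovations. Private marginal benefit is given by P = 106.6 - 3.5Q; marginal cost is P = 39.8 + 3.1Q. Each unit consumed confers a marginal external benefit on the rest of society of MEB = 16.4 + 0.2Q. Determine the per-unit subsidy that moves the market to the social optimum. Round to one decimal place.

subsidy = 19.0 per unit

Social marginal benefit = demand + MEB = 123.0 - 3.3Q.
Set SMB = MC: 123.0 - 3.3Q = 39.8 + 3.1Q → Q* = 13.0000.
The Pigouvian subsidy equals MEB at Q*: 16.4 + 0.2×13.0000 = 19.0000.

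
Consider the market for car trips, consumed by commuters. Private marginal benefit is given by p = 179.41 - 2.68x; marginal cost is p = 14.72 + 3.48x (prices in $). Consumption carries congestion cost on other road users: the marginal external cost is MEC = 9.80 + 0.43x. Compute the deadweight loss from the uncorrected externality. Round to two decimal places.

Market equilibrium (private): 14.72 + 3.48x = 179.41 - 2.68x → x_m = 26.7354.
Social marginal benefit = demand − MEC = 169.61 - 3.11x.
Set SMB = MC: 169.61 - 3.11x = 14.72 + 3.48x → x* = 23.5038.
Between x* and x_m the wedge MC − SMB runs linearly from 0 to MEC(x_m), so the loss is a triangle.
DWL = ½ × 3.2316 × 21.2962 = 34.4104.

DWL = $34.41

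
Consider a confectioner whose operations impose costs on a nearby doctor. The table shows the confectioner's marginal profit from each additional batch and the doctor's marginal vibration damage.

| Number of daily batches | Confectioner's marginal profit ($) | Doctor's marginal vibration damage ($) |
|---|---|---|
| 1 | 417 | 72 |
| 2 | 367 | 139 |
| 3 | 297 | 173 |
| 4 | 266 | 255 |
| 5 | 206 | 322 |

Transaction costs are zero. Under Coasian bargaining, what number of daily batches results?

Bargaining reaches the level where marginal profit last exceeds marginal vibration damage.
That holds through level 4 (266 ≥ 255) but not at 5 (206 < 322).

4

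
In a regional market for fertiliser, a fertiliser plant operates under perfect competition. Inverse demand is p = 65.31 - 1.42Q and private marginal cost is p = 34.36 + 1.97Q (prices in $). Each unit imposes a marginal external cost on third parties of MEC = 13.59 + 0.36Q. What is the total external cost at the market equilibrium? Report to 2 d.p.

Market equilibrium (private): 34.36 + 1.97Q = 65.31 - 1.42Q → Q_m = 9.1298.
Total external cost = ∫₀^{Q_m} (13.59 + 0.36Q) dQ = 13.59×9.1298 + ½×0.36×9.1298² = 139.0776.

$139.08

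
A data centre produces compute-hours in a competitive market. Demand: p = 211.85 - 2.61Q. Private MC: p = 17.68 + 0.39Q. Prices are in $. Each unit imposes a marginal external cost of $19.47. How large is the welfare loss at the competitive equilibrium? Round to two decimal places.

Market equilibrium (private): 17.68 + 0.39Q = 211.85 - 2.61Q → Q_m = 64.7233.
Social marginal cost = private MC + MEC = 37.15 + 0.39Q.
Set SMC = demand: 37.15 + 0.39Q = 211.85 - 2.61Q → Q* = 58.2333.
Height of the DWL triangle at Q_m is SMC(Q_m) − demand(Q_m) = MEC(Q_m) = 19.4700.
DWL = ½ × 6.4900 × 19.4700 = 63.1802.

DWL = $63.18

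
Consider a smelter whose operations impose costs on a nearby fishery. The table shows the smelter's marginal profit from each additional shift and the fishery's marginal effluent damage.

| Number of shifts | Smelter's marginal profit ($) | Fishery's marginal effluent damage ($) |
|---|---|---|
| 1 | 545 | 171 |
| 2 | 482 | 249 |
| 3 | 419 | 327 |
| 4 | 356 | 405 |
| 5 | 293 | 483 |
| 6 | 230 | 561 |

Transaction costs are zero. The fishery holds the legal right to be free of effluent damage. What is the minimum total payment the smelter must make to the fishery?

Efficient level: marginal profit ≥ marginal effluent damage through level 3, so k* = 3.
With the fishery holding the right, the smelter must at least compensate total damage at k*: 171 + 249 + 327 = 747.

$747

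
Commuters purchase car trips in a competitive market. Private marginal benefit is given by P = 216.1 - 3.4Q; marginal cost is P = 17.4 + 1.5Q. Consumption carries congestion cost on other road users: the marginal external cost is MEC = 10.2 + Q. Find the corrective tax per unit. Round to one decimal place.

tax = 42.1 per unit

Social marginal benefit = demand − MEC = 205.9 - 4.4Q.
Set SMB = MC: 205.9 - 4.4Q = 17.4 + 1.5Q → Q* = 31.9492.
The Pigouvian tax equals MEC at Q*: 10.2 + 1.0×31.9492 = 42.1492.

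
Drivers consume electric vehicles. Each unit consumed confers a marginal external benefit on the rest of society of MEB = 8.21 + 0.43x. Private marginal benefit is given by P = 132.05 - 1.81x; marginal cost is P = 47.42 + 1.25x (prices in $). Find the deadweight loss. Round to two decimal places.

DWL = $76.83

Market equilibrium (private): 47.42 + 1.25x = 132.05 - 1.81x → x_m = 27.6569.
Social marginal benefit = demand + MEB = 140.26 - 1.38x.
Set SMB = MC: 140.26 - 1.38x = 47.42 + 1.25x → x* = 35.3004.
Between x* and x_m the wedge SMB − MC runs linearly from 0 to MEB(x_m), so the loss is a triangle.
DWL = ½ × 7.6435 × 20.1025 = 76.8267.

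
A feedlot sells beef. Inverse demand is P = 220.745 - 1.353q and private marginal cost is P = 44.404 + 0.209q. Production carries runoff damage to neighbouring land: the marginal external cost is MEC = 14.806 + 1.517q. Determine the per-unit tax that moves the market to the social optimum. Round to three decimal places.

Social marginal cost = private MC + MEC = 59.210 + 1.726q.
Set SMC = demand: 59.210 + 1.726q = 220.745 - 1.353q → q* = 52.4635.
The Pigouvian tax equals MEC at q*: 14.806 + 1.517×52.4635 = 94.3931.

tax = 94.393 per unit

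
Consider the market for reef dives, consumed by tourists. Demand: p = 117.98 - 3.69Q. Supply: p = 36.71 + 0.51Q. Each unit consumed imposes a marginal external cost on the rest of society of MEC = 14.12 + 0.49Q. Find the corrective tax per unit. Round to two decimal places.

tax = 21.14 per unit

Social marginal benefit = demand − MEC = 103.86 - 4.18Q.
Set SMB = MC: 103.86 - 4.18Q = 36.71 + 0.51Q → Q* = 14.3177.
The Pigouvian tax equals MEC at Q*: 14.12 + 0.49×14.3177 = 21.1357.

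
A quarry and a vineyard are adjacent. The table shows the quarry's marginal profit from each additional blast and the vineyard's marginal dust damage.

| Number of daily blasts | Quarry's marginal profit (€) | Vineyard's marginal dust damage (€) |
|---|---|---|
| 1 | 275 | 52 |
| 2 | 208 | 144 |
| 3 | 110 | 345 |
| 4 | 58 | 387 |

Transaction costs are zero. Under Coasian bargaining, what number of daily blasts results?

2

Bargaining reaches the level where marginal profit last exceeds marginal dust damage.
That holds through level 2 (208 ≥ 144) but not at 3 (110 < 345).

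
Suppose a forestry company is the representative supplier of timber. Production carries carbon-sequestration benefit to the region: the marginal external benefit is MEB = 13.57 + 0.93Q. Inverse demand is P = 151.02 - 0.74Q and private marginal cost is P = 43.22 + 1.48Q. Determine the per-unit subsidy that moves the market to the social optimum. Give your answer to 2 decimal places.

Social marginal cost = private MC − MEB = 29.65 + 0.55Q.
Set SMC = demand: 29.65 + 0.55Q = 151.02 - 0.74Q → Q* = 94.0853.
The Pigouvian subsidy equals MEB at Q*: 13.57 + 0.93×94.0853 = 101.0693.

subsidy = 101.07 per unit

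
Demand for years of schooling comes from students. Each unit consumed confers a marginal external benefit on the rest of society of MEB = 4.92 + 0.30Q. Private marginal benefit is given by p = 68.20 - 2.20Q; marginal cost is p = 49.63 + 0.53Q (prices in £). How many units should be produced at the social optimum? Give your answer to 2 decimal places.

Social marginal benefit = demand + MEB = 73.12 - 1.90Q.
Set SMB = MC: 73.12 - 1.90Q = 49.63 + 0.53Q → Q* = 9.6667.

Q* = 9.67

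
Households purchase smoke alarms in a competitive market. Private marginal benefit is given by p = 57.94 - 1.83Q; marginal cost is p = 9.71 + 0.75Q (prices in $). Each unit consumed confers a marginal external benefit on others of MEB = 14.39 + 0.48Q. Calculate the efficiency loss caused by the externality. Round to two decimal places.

DWL = $129.96

Market equilibrium (private): 9.71 + 0.75Q = 57.94 - 1.83Q → Q_m = 18.6938.
Social marginal benefit = demand + MEB = 72.33 - 1.35Q.
Set SMB = MC: 72.33 - 1.35Q = 9.71 + 0.75Q → Q* = 29.8190.
Between Q* and Q_m the wedge SMB − MC runs linearly from 0 to MEB(Q_m), so the loss is a triangle.
DWL = ½ × 11.1252 × 23.3630 = 129.9590.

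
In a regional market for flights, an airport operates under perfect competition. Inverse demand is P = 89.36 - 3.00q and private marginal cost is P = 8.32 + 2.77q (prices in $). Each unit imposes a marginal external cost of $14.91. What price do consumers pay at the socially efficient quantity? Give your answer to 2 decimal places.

Social marginal cost = private MC + MEC = 23.23 + 2.77q.
Set SMC = demand: 23.23 + 2.77q = 89.36 - 3.00q → q* = 11.4610.
Consumer price on the demand curve at q*: 89.36 − 3.00×11.4610 = 54.9770.

P = $54.98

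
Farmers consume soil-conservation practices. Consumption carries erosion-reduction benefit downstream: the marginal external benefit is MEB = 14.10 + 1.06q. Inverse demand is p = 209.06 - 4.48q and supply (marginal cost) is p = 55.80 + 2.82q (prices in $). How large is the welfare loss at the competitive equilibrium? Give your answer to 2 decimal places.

Market equilibrium (private): 55.80 + 2.82q = 209.06 - 4.48q → q_m = 20.9945.
Social marginal benefit = demand + MEB = 223.16 - 3.42q.
Set SMB = MC: 223.16 - 3.42q = 55.80 + 2.82q → q* = 26.8205.
Between q* and q_m the wedge SMB − MC runs linearly from 0 to MEB(q_m), so the loss is a triangle.
DWL = ½ × 5.8260 × 36.3542 = 105.8998.

DWL = $105.90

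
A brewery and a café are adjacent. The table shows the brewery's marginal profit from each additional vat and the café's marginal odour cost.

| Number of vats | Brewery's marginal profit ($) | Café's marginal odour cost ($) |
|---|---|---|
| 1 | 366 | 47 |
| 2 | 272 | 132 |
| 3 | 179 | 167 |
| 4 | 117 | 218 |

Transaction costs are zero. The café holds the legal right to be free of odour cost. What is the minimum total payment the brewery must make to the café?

$346

Efficient level: marginal profit ≥ marginal odour cost through level 3, so k* = 3.
With the café holding the right, the brewery must at least compensate total damage at k*: 47 + 132 + 167 = 346.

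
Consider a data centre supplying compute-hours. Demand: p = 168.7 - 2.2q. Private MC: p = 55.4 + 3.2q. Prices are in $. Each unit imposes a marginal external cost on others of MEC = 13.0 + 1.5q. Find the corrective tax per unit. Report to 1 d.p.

Social marginal cost = private MC + MEC = 68.4 + 4.7q.
Set SMC = demand: 68.4 + 4.7q = 168.7 - 2.2q → q* = 14.5362.
The Pigouvian tax equals MEC at q*: 13.0 + 1.5×14.5362 = 34.8043.

tax = $34.8 per unit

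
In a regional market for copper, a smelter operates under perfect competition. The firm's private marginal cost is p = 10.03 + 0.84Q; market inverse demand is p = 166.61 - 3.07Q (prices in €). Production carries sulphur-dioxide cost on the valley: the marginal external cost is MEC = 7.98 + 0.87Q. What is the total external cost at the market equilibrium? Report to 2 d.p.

€1017.17

Market equilibrium (private): 10.03 + 0.84Q = 166.61 - 3.07Q → Q_m = 40.0460.
Total external cost = ∫₀^{Q_m} (7.98 + 0.87Q) dQ = 7.98×40.0460 + ½×0.87×40.0460² = 1017.1688.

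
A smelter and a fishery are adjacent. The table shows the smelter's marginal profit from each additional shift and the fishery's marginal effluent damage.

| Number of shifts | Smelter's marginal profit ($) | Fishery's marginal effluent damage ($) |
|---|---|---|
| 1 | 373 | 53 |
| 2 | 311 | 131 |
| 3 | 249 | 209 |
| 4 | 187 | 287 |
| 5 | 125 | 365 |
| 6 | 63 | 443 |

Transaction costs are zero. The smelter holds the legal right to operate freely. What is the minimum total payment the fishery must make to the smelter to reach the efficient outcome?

Left alone the smelter would choose level 6 (marginal profit stays positive).
Efficient level: k* = 3 (marginal profit ≥ marginal effluent damage through 3).
The fishery must at least cover the smelter's forgone profit from cutting 6→3: 187 + 125 + 63 = 375.

$375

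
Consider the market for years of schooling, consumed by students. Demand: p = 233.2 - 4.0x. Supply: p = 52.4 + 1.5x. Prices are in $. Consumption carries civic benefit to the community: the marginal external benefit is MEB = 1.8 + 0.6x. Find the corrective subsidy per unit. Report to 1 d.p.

Social marginal benefit = demand + MEB = 235.0 - 3.4x.
Set SMB = MC: 235.0 - 3.4x = 52.4 + 1.5x → x* = 37.2653.
The Pigouvian subsidy equals MEB at x*: 1.8 + 0.6×37.2653 = 24.1592.

subsidy = $24.2 per unit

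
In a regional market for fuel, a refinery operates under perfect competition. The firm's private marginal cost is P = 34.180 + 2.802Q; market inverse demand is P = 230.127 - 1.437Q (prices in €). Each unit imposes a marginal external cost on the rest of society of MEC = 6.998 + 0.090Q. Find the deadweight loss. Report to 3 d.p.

DWL = €14.380

Market equilibrium (private): 34.180 + 2.802Q = 230.127 - 1.437Q → Q_m = 46.2248.
Social marginal cost = private MC + MEC = 41.178 + 2.892Q.
Set SMC = demand: 41.178 + 2.892Q = 230.127 - 1.437Q → Q* = 43.6473.
The loss is the area between SMC and demand from Q* to Q_m; with linear curves that's a triangle of height MEC(Q_m).
DWL = ½ × 2.5775 × 11.1582 = 14.3801.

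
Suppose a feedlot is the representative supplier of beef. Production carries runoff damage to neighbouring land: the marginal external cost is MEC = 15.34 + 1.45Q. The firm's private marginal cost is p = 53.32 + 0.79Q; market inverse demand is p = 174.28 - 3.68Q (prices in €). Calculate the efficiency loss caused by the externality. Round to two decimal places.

Market equilibrium (private): 53.32 + 0.79Q = 174.28 - 3.68Q → Q_m = 27.0604.
Social marginal cost = private MC + MEC = 68.66 + 2.24Q.
Set SMC = demand: 68.66 + 2.24Q = 174.28 - 3.68Q → Q* = 17.8412.
The loss is the area between SMC and demand from Q* to Q_m; with linear curves that's a triangle of height MEC(Q_m).
DWL = ½ × 9.2192 × 54.5776 = 251.5809.

DWL = €251.58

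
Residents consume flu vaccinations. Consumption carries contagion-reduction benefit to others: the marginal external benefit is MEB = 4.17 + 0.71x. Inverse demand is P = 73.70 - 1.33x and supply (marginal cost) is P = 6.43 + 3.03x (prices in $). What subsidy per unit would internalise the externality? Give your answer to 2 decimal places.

subsidy = $18.07 per unit

Social marginal benefit = demand + MEB = 77.87 - 0.62x.
Set SMB = MC: 77.87 - 0.62x = 6.43 + 3.03x → x* = 19.5726.
The Pigouvian subsidy equals MEB at x*: 4.17 + 0.71×19.5726 = 18.0665.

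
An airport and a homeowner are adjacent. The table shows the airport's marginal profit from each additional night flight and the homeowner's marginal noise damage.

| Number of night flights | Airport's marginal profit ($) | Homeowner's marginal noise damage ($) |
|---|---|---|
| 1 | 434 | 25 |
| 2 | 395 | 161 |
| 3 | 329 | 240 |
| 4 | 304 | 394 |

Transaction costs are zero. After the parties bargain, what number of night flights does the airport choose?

3

Bargaining reaches the level where marginal profit last exceeds marginal noise damage.
That holds through level 3 (329 ≥ 240) but not at 4 (304 < 394).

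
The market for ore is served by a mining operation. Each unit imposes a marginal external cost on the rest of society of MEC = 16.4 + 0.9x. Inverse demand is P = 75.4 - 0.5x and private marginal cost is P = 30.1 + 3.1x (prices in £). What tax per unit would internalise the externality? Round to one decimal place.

Social marginal cost = private MC + MEC = 46.5 + 4.0x.
Set SMC = demand: 46.5 + 4.0x = 75.4 - 0.5x → x* = 6.4222.
The Pigouvian tax equals MEC at x*: 16.4 + 0.9×6.4222 = 22.1800.

tax = £22.2 per unit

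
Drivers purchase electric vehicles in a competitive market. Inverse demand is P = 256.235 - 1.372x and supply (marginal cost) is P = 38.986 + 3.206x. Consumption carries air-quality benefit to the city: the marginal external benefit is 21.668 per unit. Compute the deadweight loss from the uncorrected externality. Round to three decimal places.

DWL = 51.278

Market equilibrium (private): 38.986 + 3.206x = 256.235 - 1.372x → x_m = 47.4550.
Social marginal benefit = demand + MEB = 277.903 - 1.372x.
Set SMB = MC: 277.903 - 1.372x = 38.986 + 3.206x → x* = 52.1881.
Height of the DWL triangle at x_m is SMB(x_m) − MC(x_m) = MEB(x_m) = 21.6680.
DWL = ½ × 4.7331 × 21.6680 = 51.2784.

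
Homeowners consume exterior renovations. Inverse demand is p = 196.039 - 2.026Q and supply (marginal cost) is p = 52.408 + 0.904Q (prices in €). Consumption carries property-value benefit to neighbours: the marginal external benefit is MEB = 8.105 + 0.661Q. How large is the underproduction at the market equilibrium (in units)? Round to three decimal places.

Market equilibrium (private): 52.408 + 0.904Q = 196.039 - 2.026Q → Q_m = 49.0208.
Social marginal benefit = demand + MEB = 204.144 - 1.365Q.
Set SMB = MC: 204.144 - 1.365Q = 52.408 + 0.904Q → Q* = 66.8735.
Gap = |49.0208 − 66.8735| = 17.8527.

17.853 units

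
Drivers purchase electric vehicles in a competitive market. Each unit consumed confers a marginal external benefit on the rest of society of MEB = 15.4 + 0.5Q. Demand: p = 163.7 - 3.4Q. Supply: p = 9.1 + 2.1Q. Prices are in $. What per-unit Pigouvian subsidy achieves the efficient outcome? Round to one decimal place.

subsidy = $32.4 per unit

Social marginal benefit = demand + MEB = 179.1 - 2.9Q.
Set SMB = MC: 179.1 - 2.9Q = 9.1 + 2.1Q → Q* = 34.0000.
The Pigouvian subsidy equals MEB at Q*: 15.4 + 0.5×34.0000 = 32.4000.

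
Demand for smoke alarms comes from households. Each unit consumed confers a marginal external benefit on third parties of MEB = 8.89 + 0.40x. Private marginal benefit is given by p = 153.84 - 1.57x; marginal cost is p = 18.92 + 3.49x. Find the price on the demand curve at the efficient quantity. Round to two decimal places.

Social marginal benefit = demand + MEB = 162.73 - 1.17x.
Set SMB = MC: 162.73 - 1.17x = 18.92 + 3.49x → x* = 30.8605.
Consumer price on the demand curve at x*: 153.84 − 1.57×30.8605 = 105.3890.

P = 105.39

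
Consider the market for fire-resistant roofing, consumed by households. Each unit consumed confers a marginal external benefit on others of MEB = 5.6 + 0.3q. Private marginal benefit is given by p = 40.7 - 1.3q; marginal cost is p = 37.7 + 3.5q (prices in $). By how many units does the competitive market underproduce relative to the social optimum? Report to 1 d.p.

Market equilibrium (private): 37.7 + 3.5q = 40.7 - 1.3q → q_m = 0.6250.
Social marginal benefit = demand + MEB = 46.3 - q.
Set SMB = MC: 46.3 - q = 37.7 + 3.5q → q* = 1.9111.
Gap = |0.6250 − 1.9111| = 1.2861.

1.3 units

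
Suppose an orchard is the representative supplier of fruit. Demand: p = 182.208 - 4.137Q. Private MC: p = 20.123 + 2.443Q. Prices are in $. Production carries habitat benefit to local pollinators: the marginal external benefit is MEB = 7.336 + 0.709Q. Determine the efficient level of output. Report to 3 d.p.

Q* = 28.857

Social marginal cost = private MC − MEB = 12.787 + 1.734Q.
Set SMC = demand: 12.787 + 1.734Q = 182.208 - 4.137Q → Q* = 28.8573.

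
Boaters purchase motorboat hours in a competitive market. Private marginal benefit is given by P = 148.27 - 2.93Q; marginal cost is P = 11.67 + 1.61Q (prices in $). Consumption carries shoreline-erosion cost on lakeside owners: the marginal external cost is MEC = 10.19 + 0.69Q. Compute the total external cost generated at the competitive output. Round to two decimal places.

$618.92

Market equilibrium (private): 11.67 + 1.61Q = 148.27 - 2.93Q → Q_m = 30.0881.
Total external cost = ∫₀^{Q_m} (10.19 + 0.69Q) dQ = 10.19×30.0881 + ½×0.69×30.0881² = 618.9241.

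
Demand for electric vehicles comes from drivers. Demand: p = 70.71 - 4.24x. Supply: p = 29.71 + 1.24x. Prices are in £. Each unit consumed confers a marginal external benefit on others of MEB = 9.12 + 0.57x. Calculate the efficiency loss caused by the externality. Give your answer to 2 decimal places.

Market equilibrium (private): 29.71 + 1.24x = 70.71 - 4.24x → x_m = 7.4818.
Social marginal benefit = demand + MEB = 79.83 - 3.67x.
Set SMB = MC: 79.83 - 3.67x = 29.71 + 1.24x → x* = 10.2077.
The welfare-loss triangle has base |x_m − x*| and height MEB(x_m) (the vertical gap between SMB and MC is zero at x* and MEB at x_m).
DWL = ½ × 2.7259 × 13.3846 = 18.2425.

DWL = £18.24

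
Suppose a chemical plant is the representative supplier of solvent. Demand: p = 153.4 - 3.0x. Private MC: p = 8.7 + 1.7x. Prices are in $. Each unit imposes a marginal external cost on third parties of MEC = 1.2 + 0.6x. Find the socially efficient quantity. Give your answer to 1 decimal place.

x* = 27.1

Social marginal cost = private MC + MEC = 9.9 + 2.3x.
Set SMC = demand: 9.9 + 2.3x = 153.4 - 3.0x → x* = 27.0755.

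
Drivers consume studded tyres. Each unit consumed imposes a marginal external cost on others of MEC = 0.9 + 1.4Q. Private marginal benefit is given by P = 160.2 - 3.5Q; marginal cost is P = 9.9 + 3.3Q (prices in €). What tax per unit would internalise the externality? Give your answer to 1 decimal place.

Social marginal benefit = demand − MEC = 159.3 - 4.9Q.
Set SMB = MC: 159.3 - 4.9Q = 9.9 + 3.3Q → Q* = 18.2195.
The Pigouvian tax equals MEC at Q*: 0.9 + 1.4×18.2195 = 26.4073.

tax = €26.4 per unit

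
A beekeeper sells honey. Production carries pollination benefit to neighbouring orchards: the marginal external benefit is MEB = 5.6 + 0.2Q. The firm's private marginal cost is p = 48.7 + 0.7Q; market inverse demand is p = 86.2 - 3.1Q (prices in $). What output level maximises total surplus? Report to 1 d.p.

Q* = 12.0

Social marginal cost = private MC − MEB = 43.1 + 0.5Q.
Set SMC = demand: 43.1 + 0.5Q = 86.2 - 3.1Q → Q* = 11.9722.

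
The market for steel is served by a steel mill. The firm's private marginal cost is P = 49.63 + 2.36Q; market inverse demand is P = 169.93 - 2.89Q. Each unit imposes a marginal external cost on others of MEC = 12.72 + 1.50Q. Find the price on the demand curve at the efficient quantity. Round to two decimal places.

P = 123.87

Social marginal cost = private MC + MEC = 62.35 + 3.86Q.
Set SMC = demand: 62.35 + 3.86Q = 169.93 - 2.89Q → Q* = 15.9378.
Consumer price on the demand curve at Q*: 169.93 − 2.89×15.9378 = 123.8698.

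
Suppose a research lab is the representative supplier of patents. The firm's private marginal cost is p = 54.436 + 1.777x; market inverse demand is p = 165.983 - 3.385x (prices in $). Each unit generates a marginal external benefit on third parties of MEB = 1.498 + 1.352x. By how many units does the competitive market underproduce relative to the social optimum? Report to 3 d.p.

8.061 units

Market equilibrium (private): 54.436 + 1.777x = 165.983 - 3.385x → x_m = 21.6093.
Social marginal cost = private MC − MEB = 52.938 + 0.425x.
Set SMC = demand: 52.938 + 0.425x = 165.983 - 3.385x → x* = 29.6706.
Gap = |21.6093 − 29.6706| = 8.0613.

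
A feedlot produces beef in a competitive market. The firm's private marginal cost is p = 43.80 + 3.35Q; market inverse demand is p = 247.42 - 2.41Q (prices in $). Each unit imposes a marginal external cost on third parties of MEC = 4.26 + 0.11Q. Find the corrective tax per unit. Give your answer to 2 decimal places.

tax = $8.00 per unit

Social marginal cost = private MC + MEC = 48.06 + 3.46Q.
Set SMC = demand: 48.06 + 3.46Q = 247.42 - 2.41Q → Q* = 33.9625.
The Pigouvian tax equals MEC at Q*: 4.26 + 0.11×33.9625 = 7.9959.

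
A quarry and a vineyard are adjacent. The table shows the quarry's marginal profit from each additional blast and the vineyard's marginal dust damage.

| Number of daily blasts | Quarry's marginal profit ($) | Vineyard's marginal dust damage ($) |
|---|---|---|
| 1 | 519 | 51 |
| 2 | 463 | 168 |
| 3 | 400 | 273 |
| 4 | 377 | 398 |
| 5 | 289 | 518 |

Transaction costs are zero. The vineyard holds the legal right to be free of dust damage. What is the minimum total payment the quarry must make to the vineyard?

Efficient level: marginal profit ≥ marginal dust damage through level 3, so k* = 3.
With the vineyard holding the right, the quarry must at least compensate total damage at k*: 51 + 168 + 273 = 492.

$492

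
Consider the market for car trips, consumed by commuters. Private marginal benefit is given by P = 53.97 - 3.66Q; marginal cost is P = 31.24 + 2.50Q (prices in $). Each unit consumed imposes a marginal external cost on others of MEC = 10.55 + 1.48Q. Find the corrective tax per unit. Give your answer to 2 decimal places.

tax = $12.91 per unit

Social marginal benefit = demand − MEC = 43.42 - 5.14Q.
Set SMB = MC: 43.42 - 5.14Q = 31.24 + 2.50Q → Q* = 1.5942.
The Pigouvian tax equals MEC at Q*: 10.55 + 1.48×1.5942 = 12.9094.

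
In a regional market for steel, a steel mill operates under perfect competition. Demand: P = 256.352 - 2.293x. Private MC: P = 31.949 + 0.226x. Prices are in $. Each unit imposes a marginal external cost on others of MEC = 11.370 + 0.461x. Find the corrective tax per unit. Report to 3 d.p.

Social marginal cost = private MC + MEC = 43.319 + 0.687x.
Set SMC = demand: 43.319 + 0.687x = 256.352 - 2.293x → x* = 71.4876.
The Pigouvian tax equals MEC at x*: 11.370 + 0.461×71.4876 = 44.3258.

tax = $44.326 per unit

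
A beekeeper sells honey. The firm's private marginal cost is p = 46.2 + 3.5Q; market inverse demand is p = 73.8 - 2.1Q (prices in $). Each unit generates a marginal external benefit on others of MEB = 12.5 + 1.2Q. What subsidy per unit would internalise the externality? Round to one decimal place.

subsidy = $23.4 per unit

Social marginal cost = private MC − MEB = 33.7 + 2.3Q.
Set SMC = demand: 33.7 + 2.3Q = 73.8 - 2.1Q → Q* = 9.1136.
The Pigouvian subsidy equals MEB at Q*: 12.5 + 1.2×9.1136 = 23.4363.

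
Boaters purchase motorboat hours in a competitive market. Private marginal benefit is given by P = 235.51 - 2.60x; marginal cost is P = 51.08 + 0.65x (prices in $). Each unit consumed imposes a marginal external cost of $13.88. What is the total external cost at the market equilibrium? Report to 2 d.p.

$787.66

Market equilibrium (private): 51.08 + 0.65x = 235.51 - 2.60x → x_m = 56.7477.
Total external cost = MEC × x_m = 13.88 × 56.7477 = 787.6581.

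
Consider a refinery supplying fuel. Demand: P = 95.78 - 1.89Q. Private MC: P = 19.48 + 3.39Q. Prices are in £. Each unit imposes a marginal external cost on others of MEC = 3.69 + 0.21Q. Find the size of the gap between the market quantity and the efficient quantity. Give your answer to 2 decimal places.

1.22 units

Market equilibrium (private): 19.48 + 3.39Q = 95.78 - 1.89Q → Q_m = 14.4508.
Social marginal cost = private MC + MEC = 23.17 + 3.60Q.
Set SMC = demand: 23.17 + 3.60Q = 95.78 - 1.89Q → Q* = 13.2259.
Gap = |14.4508 − 13.2259| = 1.2249.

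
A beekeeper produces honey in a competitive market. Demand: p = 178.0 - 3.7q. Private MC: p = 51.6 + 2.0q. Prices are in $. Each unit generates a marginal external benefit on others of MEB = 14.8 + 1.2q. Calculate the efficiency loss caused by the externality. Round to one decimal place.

Market equilibrium (private): 51.6 + 2.0q = 178.0 - 3.7q → q_m = 22.1754.
Social marginal cost = private MC − MEB = 36.8 + 0.8q.
Set SMC = demand: 36.8 + 0.8q = 178.0 - 3.7q → q* = 31.3778.
Between q* and q_m the wedge demand − SMC runs linearly from 0 to MEB(q_m), so the loss is a triangle.
DWL = ½ × 9.2024 × 41.4105 = 190.5380.

DWL = $190.5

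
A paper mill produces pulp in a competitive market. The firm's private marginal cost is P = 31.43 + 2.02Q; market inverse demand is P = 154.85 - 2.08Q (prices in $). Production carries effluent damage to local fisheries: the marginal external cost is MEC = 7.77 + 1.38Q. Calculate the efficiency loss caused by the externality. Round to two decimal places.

Market equilibrium (private): 31.43 + 2.02Q = 154.85 - 2.08Q → Q_m = 30.1024.
Social marginal cost = private MC + MEC = 39.20 + 3.40Q.
Set SMC = demand: 39.20 + 3.40Q = 154.85 - 2.08Q → Q* = 21.1040.
The welfare-loss triangle has base |Q_m − Q*| and height MEC(Q_m) (the vertical gap between SMC and demand is zero at Q* and MEC at Q_m).
DWL = ½ × 8.9984 × 49.3114 = 221.8619.

DWL = $221.86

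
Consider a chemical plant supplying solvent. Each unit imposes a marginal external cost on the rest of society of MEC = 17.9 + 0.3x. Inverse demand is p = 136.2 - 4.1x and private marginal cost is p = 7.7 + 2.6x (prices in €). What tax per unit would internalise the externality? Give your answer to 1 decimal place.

Social marginal cost = private MC + MEC = 25.6 + 2.9x.
Set SMC = demand: 25.6 + 2.9x = 136.2 - 4.1x → x* = 15.8000.
The Pigouvian tax equals MEC at x*: 17.9 + 0.3×15.8000 = 22.6400.

tax = €22.6 per unit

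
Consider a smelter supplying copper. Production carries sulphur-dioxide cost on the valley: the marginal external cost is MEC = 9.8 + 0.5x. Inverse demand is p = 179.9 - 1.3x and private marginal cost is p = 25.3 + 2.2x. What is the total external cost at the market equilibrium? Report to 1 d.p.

920.7

Market equilibrium (private): 25.3 + 2.2x = 179.9 - 1.3x → x_m = 44.1714.
Total external cost = ∫₀^{x_m} (9.8 + 0.5x) dx = 9.8×44.1714 + ½×0.5×44.1714² = 920.6579.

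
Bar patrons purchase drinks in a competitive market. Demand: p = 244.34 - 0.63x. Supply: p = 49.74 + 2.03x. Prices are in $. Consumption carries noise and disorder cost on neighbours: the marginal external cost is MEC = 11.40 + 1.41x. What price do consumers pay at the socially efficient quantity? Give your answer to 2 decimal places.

Social marginal benefit = demand − MEC = 232.94 - 2.04x.
Set SMB = MC: 232.94 - 2.04x = 49.74 + 2.03x → x* = 45.0123.
Consumer price on the demand curve at x*: 244.34 − 0.63×45.0123 = 215.9823.

P = $215.98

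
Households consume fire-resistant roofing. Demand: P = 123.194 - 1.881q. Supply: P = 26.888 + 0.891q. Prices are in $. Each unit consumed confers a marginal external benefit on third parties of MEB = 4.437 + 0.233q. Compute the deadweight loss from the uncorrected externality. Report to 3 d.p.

DWL = $30.928

Market equilibrium (private): 26.888 + 0.891q = 123.194 - 1.881q → q_m = 34.7424.
Social marginal benefit = demand + MEB = 127.631 - 1.648q.
Set SMB = MC: 127.631 - 1.648q = 26.888 + 0.891q → q* = 39.6782.
Between q* and q_m the wedge SMB − MC runs linearly from 0 to MEB(q_m), so the loss is a triangle.
DWL = ½ × 4.9358 × 12.5320 = 30.9277.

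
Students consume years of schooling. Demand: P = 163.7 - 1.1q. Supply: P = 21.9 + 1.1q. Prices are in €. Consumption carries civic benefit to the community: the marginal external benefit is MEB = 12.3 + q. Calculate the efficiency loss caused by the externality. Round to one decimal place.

Market equilibrium (private): 21.9 + 1.1q = 163.7 - 1.1q → q_m = 64.4545.
Social marginal benefit = demand + MEB = 176.0 - 0.1q.
Set SMB = MC: 176.0 - 0.1q = 21.9 + 1.1q → q* = 128.4167.
The welfare-loss triangle has base |q_m − q*| and height MEB(q_m) (the vertical gap between SMB and MC is zero at q* and MEB at q_m).
DWL = ½ × 63.9622 × 76.7545 = 2454.6933.

DWL = €2454.7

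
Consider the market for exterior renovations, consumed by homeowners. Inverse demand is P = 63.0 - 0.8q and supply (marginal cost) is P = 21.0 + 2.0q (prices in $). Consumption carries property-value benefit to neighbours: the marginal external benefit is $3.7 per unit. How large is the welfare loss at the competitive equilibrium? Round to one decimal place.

Market equilibrium (private): 21.0 + 2.0q = 63.0 - 0.8q → q_m = 15.0000.
Social marginal benefit = demand + MEB = 66.7 - 0.8q.
Set SMB = MC: 66.7 - 0.8q = 21.0 + 2.0q → q* = 16.3214.
Height of the DWL triangle at q_m is SMB(q_m) − MC(q_m) = MEB(q_m) = 3.7000.
DWL = ½ × 1.3214 × 3.7000 = 2.4446.

DWL = $2.4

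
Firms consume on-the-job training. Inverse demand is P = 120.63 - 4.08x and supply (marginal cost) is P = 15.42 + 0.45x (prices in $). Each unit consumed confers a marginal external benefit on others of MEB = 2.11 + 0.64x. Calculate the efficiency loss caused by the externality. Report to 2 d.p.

DWL = $37.03

Market equilibrium (private): 15.42 + 0.45x = 120.63 - 4.08x → x_m = 23.2252.
Social marginal benefit = demand + MEB = 122.74 - 3.44x.
Set SMB = MC: 122.74 - 3.44x = 15.42 + 0.45x → x* = 27.5887.
The loss is the area between SMB and MC from x* to x_m; with linear curves that's a triangle of height MEB(x_m).
DWL = ½ × 4.3635 × 16.9741 = 37.0332.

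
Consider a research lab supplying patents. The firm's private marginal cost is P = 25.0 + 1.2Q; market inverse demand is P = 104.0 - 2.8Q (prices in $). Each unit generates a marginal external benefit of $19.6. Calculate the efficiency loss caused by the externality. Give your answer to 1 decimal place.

Market equilibrium (private): 25.0 + 1.2Q = 104.0 - 2.8Q → Q_m = 19.7500.
Social marginal cost = private MC − MEB = 5.4 + 1.2Q.
Set SMC = demand: 5.4 + 1.2Q = 104.0 - 2.8Q → Q* = 24.6500.
The loss is the area between SMC and demand from Q* to Q_m; with linear curves that's a triangle of height MEB(Q_m).
DWL = ½ × 4.9000 × 19.6000 = 48.0200.

DWL = $48.0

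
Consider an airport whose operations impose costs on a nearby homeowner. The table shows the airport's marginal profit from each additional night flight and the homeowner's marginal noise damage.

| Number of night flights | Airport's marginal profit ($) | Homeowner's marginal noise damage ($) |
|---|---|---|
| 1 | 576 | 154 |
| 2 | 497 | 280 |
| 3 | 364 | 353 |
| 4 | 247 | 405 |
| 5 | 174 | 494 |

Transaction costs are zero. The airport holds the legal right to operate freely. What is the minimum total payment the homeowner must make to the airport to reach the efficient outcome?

$421

Left alone the airport would choose level 5 (marginal profit stays positive).
Efficient level: k* = 3 (marginal profit ≥ marginal noise damage through 3).
The homeowner must at least cover the airport's forgone profit from cutting 5→3: 247 + 174 = 421.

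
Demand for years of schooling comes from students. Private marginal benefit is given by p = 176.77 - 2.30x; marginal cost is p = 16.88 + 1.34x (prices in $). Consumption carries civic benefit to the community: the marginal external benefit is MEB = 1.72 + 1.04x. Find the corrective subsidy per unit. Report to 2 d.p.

subsidy = $66.36 per unit

Social marginal benefit = demand + MEB = 178.49 - 1.26x.
Set SMB = MC: 178.49 - 1.26x = 16.88 + 1.34x → x* = 62.1577.
The Pigouvian subsidy equals MEB at x*: 1.72 + 1.04×62.1577 = 66.3640.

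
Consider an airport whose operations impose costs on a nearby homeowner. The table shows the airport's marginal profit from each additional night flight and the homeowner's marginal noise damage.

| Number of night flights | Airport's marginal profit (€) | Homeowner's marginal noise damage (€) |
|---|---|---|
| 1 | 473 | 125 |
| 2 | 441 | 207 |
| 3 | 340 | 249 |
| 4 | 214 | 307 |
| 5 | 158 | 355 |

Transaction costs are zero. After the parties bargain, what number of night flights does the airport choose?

3

Bargaining reaches the level where marginal profit last exceeds marginal noise damage.
That holds through level 3 (340 ≥ 249) but not at 4 (214 < 307).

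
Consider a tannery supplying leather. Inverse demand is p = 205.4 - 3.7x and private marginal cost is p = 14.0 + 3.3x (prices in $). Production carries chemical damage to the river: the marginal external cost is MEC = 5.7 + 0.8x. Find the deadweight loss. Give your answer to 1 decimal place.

Market equilibrium (private): 14.0 + 3.3x = 205.4 - 3.7x → x_m = 27.3429.
Social marginal cost = private MC + MEC = 19.7 + 4.1x.
Set SMC = demand: 19.7 + 4.1x = 205.4 - 3.7x → x* = 23.8077.
The loss is the area between SMC and demand from x* to x_m; with linear curves that's a triangle of height MEC(x_m).
DWL = ½ × 3.5352 × 27.5743 = 48.7403.

DWL = $48.7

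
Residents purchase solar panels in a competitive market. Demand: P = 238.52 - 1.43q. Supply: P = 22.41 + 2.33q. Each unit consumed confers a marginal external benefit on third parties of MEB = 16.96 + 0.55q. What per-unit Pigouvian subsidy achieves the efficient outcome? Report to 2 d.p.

Social marginal benefit = demand + MEB = 255.48 - 0.88q.
Set SMB = MC: 255.48 - 0.88q = 22.41 + 2.33q → q* = 72.6075.
The Pigouvian subsidy equals MEB at q*: 16.96 + 0.55×72.6075 = 56.8941.

subsidy = 56.89 per unit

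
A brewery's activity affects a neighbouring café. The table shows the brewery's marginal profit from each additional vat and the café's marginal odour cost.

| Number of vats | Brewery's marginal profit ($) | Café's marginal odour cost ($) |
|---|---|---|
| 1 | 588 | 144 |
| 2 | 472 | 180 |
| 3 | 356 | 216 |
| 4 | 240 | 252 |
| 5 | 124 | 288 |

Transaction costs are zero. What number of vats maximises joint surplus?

3

Bargaining reaches the level where marginal profit last exceeds marginal odour cost.
That holds through level 3 (356 ≥ 216) but not at 4 (240 < 252).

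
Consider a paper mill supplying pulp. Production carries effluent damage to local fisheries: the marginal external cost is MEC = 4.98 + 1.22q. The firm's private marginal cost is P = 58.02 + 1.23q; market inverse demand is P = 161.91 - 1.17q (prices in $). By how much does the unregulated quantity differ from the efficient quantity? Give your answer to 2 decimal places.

Market equilibrium (private): 58.02 + 1.23q = 161.91 - 1.17q → q_m = 43.2875.
Social marginal cost = private MC + MEC = 63.00 + 2.45q.
Set SMC = demand: 63.00 + 2.45q = 161.91 - 1.17q → q* = 27.3232.
Gap = |43.2875 − 27.3232| = 15.9643.

15.96 units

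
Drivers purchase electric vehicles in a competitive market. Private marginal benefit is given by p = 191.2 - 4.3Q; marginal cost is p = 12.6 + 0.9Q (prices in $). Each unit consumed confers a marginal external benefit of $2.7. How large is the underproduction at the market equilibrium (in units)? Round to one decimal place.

Market equilibrium (private): 12.6 + 0.9Q = 191.2 - 4.3Q → Q_m = 34.3462.
Social marginal benefit = demand + MEB = 193.9 - 4.3Q.
Set SMB = MC: 193.9 - 4.3Q = 12.6 + 0.9Q → Q* = 34.8654.
Gap = |34.3462 − 34.8654| = 0.5192.

0.5 units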